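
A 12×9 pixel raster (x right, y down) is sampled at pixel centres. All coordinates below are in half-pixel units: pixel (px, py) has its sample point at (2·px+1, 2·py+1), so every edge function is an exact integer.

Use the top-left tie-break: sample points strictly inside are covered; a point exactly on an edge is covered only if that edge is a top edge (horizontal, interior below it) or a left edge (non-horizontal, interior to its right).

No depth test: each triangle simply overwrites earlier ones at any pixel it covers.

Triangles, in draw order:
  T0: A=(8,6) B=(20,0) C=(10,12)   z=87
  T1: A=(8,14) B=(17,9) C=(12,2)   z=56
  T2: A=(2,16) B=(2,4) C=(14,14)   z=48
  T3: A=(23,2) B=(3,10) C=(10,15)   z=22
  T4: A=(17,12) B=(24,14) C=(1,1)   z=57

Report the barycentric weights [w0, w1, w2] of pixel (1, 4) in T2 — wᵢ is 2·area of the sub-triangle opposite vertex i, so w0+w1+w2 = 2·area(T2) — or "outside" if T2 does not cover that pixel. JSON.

T0:
  2·area = 84
  edge (8, 6)→(20, 0): d=(12,-6) top-left  bias=+0
  edge (20, 0)→(10, 12): d=(-10,12) right/bottom  bias=-1
  edge (10, 12)→(8, 6): d=(-2,-6) top-left  bias=+0
    (9,0)@(19, 1): e=[6,2,76] → X
    (10,0)@(21, 1): e=[18,-22,88] → .
    (3,1)@(7, 3): e=[-42,126,0] → .  [on edge]
    (7,1)@(15, 3): e=[6,30,48] → X
    (8,1)@(17, 3): e=[18,6,60] → X
    (9,1)@(19, 3): e=[30,-18,72] → .
    (5,2)@(11, 5): e=[6,58,20] → X
    (6,2)@(13, 5): e=[18,34,32] → X
    (8,2)@(17, 5): e=[42,-14,56] → .
    (4,3)@(9, 7): e=[18,62,4] → X
    (7,3)@(15, 7): e=[54,-10,40] → .
    (4,4)@(9, 9): e=[42,42,0] → X  [on edge]
    (5,7)@(11, 15): e=[126,-42,0] → .  [on edge]
  covered (11 px):
    . . . . . . . . . X . .
    . . . . . . . X X . . .
    . . . . . X X X . . . .
    . . . . X X X . . . . .
    . . . . X X . . . . . .
    . . . . . . . . . . . .
    . . . . . . . . . . . .
    . . . . . . . . . . . .
    . . . . . . . . . . . .
T1:
  2·area = 88  (B↔C swapped to make it positive)
  edge (8, 14)→(12, 2): d=(4,-12) top-left  bias=+0
  edge (12, 2)→(17, 9): d=(5,7) right/bottom  bias=-1
  edge (17, 9)→(8, 14): d=(-9,5) right/bottom  bias=-1
    (5,2)@(11, 5): e=[0,22,66] → X  [on edge]
    (6,2)@(13, 5): e=[24,8,56] → X
    (7,2)@(15, 5): e=[48,-6,46] → .
    (5,3)@(11, 7): e=[8,32,48] → X
    (7,3)@(15, 7): e=[56,4,28] → X
    (8,3)@(17, 7): e=[80,-10,18] → .
    (5,4)@(11, 9): e=[16,42,30] → X
    (8,4)@(17, 9): e=[88,0,0] → .  [on edge]
    (4,5)@(9, 11): e=[0,66,22] → X  [on edge]
    (7,5)@(15, 11): e=[72,24,-8] → .
    (4,6)@(9, 13): e=[8,76,4] → X
    (5,6)@(11, 13): e=[32,62,-6] → .
    (3,8)@(7, 17): e=[0,110,-22] → .  [on edge]
  covered (12 px):
    . . . . . . . . . . . .
    . . . . . . . . . . . .
    . . . . . X X . . . . .
    . . . . . X X X . . . .
    . . . . . X X X . . . .
    . . . . X X X . . . . .
    . . . . X . . . . . . .
    . . . . . . . . . . . .
    . . . . . . . . . . . .
T2:
  2·area = 144
  edge (2, 16)→(2, 4): d=(0,-12) top-left  bias=+0
  edge (2, 4)→(14, 14): d=(12,10) right/bottom  bias=-1
  edge (14, 14)→(2, 16): d=(-12,2) right/bottom  bias=-1
    (1,2)@(3, 5): e=[12,2,130] → X
    (2,2)@(5, 5): e=[36,-18,126] → .
    (1,3)@(3, 7): e=[12,26,106] → X
    (2,3)@(5, 7): e=[36,6,102] → X
    (3,3)@(7, 7): e=[60,-14,98] → .
    (1,4)@(3, 9): e=[12,50,82] → X
    (3,4)@(7, 9): e=[60,10,74] → X
    (4,4)@(9, 9): e=[84,-10,70] → .
    (1,5)@(3, 11): e=[12,74,58] → X
    (4,5)@(9, 11): e=[84,14,46] → X
    (5,5)@(11, 11): e=[108,-6,42] → .
    (1,6)@(3, 13): e=[12,98,34] → X
  covered (18 px):
    . . . . . . . . . . . .
    . . . . . . . . . . . .
    . X . . . . . . . . . .
    . X X . . . . . . . . .
    . X X X . . . . . . . .
    . X X X X . . . . . . .
    . X X X X X . . . . . .
    . X X X . . . . . . . .
    . . . . . . . . . . . .
T3:
  2·area = 156  (B↔C swapped to make it positive)
  edge (23, 2)→(10, 15): d=(-13,13) right/bottom  bias=-1
  edge (10, 15)→(3, 10): d=(-7,-5) top-left  bias=+0
  edge (3, 10)→(23, 2): d=(20,-8) top-left  bias=+0
    (10,1)@(21, 3): e=[13,139,4] → X
    (11,1)@(23, 3): e=[-13,149,20] → .
    (8,2)@(17, 5): e=[39,105,12] → X
    (9,2)@(19, 5): e=[13,115,28] → X
    (10,2)@(21, 5): e=[-13,125,44] → .
    (5,3)@(11, 7): e=[91,61,4] → X
    (6,3)@(13, 7): e=[65,71,20] → X
    (7,3)@(15, 7): e=[39,81,36] → X
    (9,3)@(19, 7): e=[-13,101,68] → .
    (3,4)@(7, 9): e=[117,27,12] → X
    (4,4)@(9, 9): e=[91,37,28] → X
    (8,4)@(17, 9): e=[-13,77,92] → .
  covered (19 px):
    . . . . . . . . . . . .
    . . . . . . . . . . X .
    . . . . . . . . X X . .
    . . . . . X X X X . . .
    . . . X X X X X . . . .
    . . X X X X X . . . . .
    . . . . X X . . . . . .
    . . . . . . . . . . . .
    . . . . . . . . . . . .
T4:
  2·area = 45  (B↔C swapped to make it positive)
  edge (17, 12)→(1, 1): d=(-16,-11) top-left  bias=+0
  edge (1, 1)→(24, 14): d=(23,13) right/bottom  bias=-1
  edge (24, 14)→(17, 12): d=(-7,-2) top-left  bias=+0
    (0,0)@(1, 1): e=[0,0,45] → .  [on edge]
    (3,2)@(7, 5): e=[2,14,29] → X
    (4,2)@(9, 5): e=[24,-12,33] → .
    (3,3)@(7, 7): e=[-30,60,15] → .
    (5,3)@(11, 7): e=[14,8,23] → X
    (6,3)@(13, 7): e=[36,-18,27] → .
    (5,4)@(11, 9): e=[-18,54,9] → .
    (6,4)@(13, 9): e=[4,28,13] → X
    (7,4)@(15, 9): e=[26,2,17] → X
    (8,4)@(17, 9): e=[48,-24,21] → .
    (6,5)@(13, 11): e=[-28,74,-1] → .
    (7,5)@(15, 11): e=[-6,48,3] → .
  covered (6 px):
    . . . . . . . . . . . .
    . . . . . . . . . . . .
    . . . X . . . . . . . .
    . . . . . X . . . . . .
    . . . . . . X X . . . .
    . . . . . . . . X . . .
    . . . . . . . . . . X .
    . . . . . . . . . . . .
    . . . . . . . . . . . .

Final: [50,82,12]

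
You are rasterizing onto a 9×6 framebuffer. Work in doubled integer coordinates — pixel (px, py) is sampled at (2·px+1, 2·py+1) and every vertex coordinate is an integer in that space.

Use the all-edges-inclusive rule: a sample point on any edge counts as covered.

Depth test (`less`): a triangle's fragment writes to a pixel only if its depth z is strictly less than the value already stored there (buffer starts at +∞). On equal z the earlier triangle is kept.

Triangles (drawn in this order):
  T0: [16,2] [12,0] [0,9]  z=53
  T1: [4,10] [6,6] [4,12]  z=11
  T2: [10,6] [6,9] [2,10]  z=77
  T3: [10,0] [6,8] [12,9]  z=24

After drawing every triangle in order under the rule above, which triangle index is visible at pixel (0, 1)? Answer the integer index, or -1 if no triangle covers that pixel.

T0:
  2·area = 60  (B↔C swapped to make it positive)
  edge (16, 2)→(0, 9): d=(-16,7) inclusive
  edge (0, 9)→(12, 0): d=(12,-9) inclusive
  edge (12, 0)→(16, 2): d=(4,2) inclusive
    (5,0)@(11, 1): e=[51,3,6] → #
    (6,0)@(13, 1): e=[37,21,2] → #
    (7,0)@(15, 1): e=[23,39,-2] → ·
    (4,1)@(9, 3): e=[33,9,18] → #
    (7,1)@(15, 3): e=[-9,63,6] → ·
    (3,2)@(7, 5): e=[15,15,30] → #
    (5,2)@(11, 5): e=[-13,51,22] → ·
    (6,2)@(13, 5): e=[-27,69,18] → ·
    (1,3)@(3, 7): e=[11,3,46] → #
    (2,3)@(5, 7): e=[-3,21,42] → ·
    (3,3)@(7, 7): e=[-17,39,38] → ·
    (4,3)@(9, 7): e=[-31,57,34] → ·
  covered (8 px):
    · · · · · # # · ·
    · · · · # # # · ·
    · · · # # · · · ·
    · # · · · · · · ·
    · · · · · · · · ·
    · · · · · · · · ·
T1:
  2·area = 4
  edge (4, 10)→(6, 6): d=(2,-4) inclusive
  edge (6, 6)→(4, 12): d=(-2,6) inclusive
  edge (4, 12)→(4, 10): d=(0,-2) inclusive
    (3,1)@(7, 3): e=[-2,0,6] → ·  [on edge]
    (2,4)@(5, 9): e=[2,0,2] → #  [on edge]
    (3,4)@(7, 9): e=[10,-12,6] → ·
    (2,5)@(5, 11): e=[6,-4,2] → ·
  covered (1 px):
    · · · · · · · · ·
    · · · · · · · · ·
    · · · · · · · · ·
    · · · · · · · · ·
    · · # · · · · · ·
    · · · · · · · · ·
T2:
  2·area = 8
  edge (10, 6)→(6, 9): d=(-4,3) inclusive
  edge (6, 9)→(2, 10): d=(-4,1) inclusive
  edge (2, 10)→(10, 6): d=(8,-4) inclusive
    (2,4)@(5, 9): e=[3,1,4] → #
    (3,4)@(7, 9): e=[-3,-1,12] → ·
    (2,5)@(5, 11): e=[-5,-7,20] → ·
  covered (1 px):
    · · · · · · · · ·
    · · · · · · · · ·
    · · · · · · · · ·
    · · · · · · · · ·
    · · # · · · · · ·
    · · · · · · · · ·
T3:
  2·area = 52  (B↔C swapped to make it positive)
  edge (10, 0)→(12, 9): d=(2,9) inclusive
  edge (12, 9)→(6, 8): d=(-6,-1) inclusive
  edge (6, 8)→(10, 0): d=(4,-8) inclusive
    (4,1)@(9, 3): e=[15,33,4] → #
    (5,1)@(11, 3): e=[-3,35,20] → ·
    (4,2)@(9, 5): e=[19,21,12] → #
    (5,2)@(11, 5): e=[1,23,28] → #
    (6,2)@(13, 5): e=[-17,25,44] → ·
    (3,3)@(7, 7): e=[41,7,4] → #
    (6,3)@(13, 7): e=[-13,13,52] → ·
    (3,4)@(7, 9): e=[45,-5,12] → ·
    (4,4)@(9, 9): e=[27,-3,28] → ·
    (5,4)@(11, 9): e=[9,-1,44] → ·
  covered (6 px):
    · · · · · · · · ·
    · · · · # · · · ·
    · · · · # # · · ·
    · · · # # # · · ·
    · · · · · · · · ·
    · · · · · · · · ·

Z-buffer (winner per pixel, '.' = empty):
  . . . . . 0 0 . .
  . . . . 3 0 0 . .
  . . . 0 3 3 . . .
  . 0 . 3 3 3 . . .
  . . 1 . . . . . .
  . . . . . . . . .

Result: -1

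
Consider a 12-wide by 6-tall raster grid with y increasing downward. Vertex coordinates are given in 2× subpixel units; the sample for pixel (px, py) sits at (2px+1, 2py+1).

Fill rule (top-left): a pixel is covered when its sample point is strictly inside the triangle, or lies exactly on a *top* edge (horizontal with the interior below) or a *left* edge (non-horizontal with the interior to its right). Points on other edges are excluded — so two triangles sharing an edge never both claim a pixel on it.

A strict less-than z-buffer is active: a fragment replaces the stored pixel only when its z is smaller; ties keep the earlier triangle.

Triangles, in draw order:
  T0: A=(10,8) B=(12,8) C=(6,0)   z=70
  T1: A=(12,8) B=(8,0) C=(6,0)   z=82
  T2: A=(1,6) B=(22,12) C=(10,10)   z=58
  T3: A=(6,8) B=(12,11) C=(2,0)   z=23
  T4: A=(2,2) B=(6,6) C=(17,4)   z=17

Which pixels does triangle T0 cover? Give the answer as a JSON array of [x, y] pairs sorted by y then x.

T0:
  2·area = 16  (B↔C swapped to make it positive)
  edge (10, 8)→(6, 0): d=(-4,-8) top-left  bias=+0
  edge (6, 0)→(12, 8): d=(6,8) right/bottom  bias=-1
  edge (12, 8)→(10, 8): d=(-2,0) right/bottom  bias=-1
    (4,2)@(9, 5): e=[4,6,6] → #
    (5,2)@(11, 5): e=[20,-10,6] → ·
    (4,3)@(9, 7): e=[-4,18,2] → ·
    (5,3)@(11, 7): e=[12,2,2] → #
    (6,3)@(13, 7): e=[28,-14,2] → ·
    (5,4)@(11, 9): e=[4,14,-2] → ·
  covered (2 px):
    · · · · · · · · · · · ·
    · · · · · · · · · · · ·
    · · · · # · · · · · · ·
    · · · · · # · · · · · ·
    · · · · · · · · · · · ·
    · · · · · · · · · · · ·
T1:
  2·area = 16  (B↔C swapped to make it positive)
  edge (12, 8)→(6, 0): d=(-6,-8) top-left  bias=+0
  edge (6, 0)→(8, 0): d=(2,0) top-left  bias=+0
  edge (8, 0)→(12, 8): d=(4,8) right/bottom  bias=-1
    (3,0)@(7, 1): e=[2,2,12] → #
    (4,0)@(9, 1): e=[18,2,-4] → ·
    (3,1)@(7, 3): e=[-10,6,20] → ·
    (4,1)@(9, 3): e=[6,6,4] → #
    (5,1)@(11, 3): e=[22,6,-12] → ·
    (4,2)@(9, 5): e=[-6,10,12] → ·
  covered (2 px):
    · · · # · · · · · · · ·
    · · · · # · · · · · · ·
    · · · · · · · · · · · ·
    · · · · · · · · · · · ·
    · · · · · · · · · · · ·
    · · · · · · · · · · · ·
T2:
  2·area = 30
  edge (1, 6)→(22, 12): d=(21,6) right/bottom  bias=-1
  edge (22, 12)→(10, 10): d=(-12,-2) top-left  bias=+0
  edge (10, 10)→(1, 6): d=(-9,-4) top-left  bias=+0
    (4,4)@(9, 9): e=[15,10,5] → #
    (5,4)@(11, 9): e=[3,14,13] → #
    (6,4)@(13, 9): e=[-9,18,21] → ·
    (4,5)@(9, 11): e=[57,-14,-13] → ·
    (5,5)@(11, 11): e=[45,-10,-5] → ·
    (8,5)@(17, 11): e=[9,2,19] → #
    (9,5)@(19, 11): e=[-3,6,27] → ·
  covered (3 px):
    · · · · · · · · · · · ·
    · · · · · · · · · · · ·
    · · · · · · · · · · · ·
    · · · · · · · · · · · ·
    · · · · # # · · · · · ·
    · · · · · · · · # · · ·
T3:
  2·area = 36  (B↔C swapped to make it positive)
  edge (6, 8)→(2, 0): d=(-4,-8) top-left  bias=+0
  edge (2, 0)→(12, 11): d=(10,11) right/bottom  bias=-1
  edge (12, 11)→(6, 8): d=(-6,-3) top-left  bias=+0
    (2,2)@(5, 5): e=[4,17,15] → #
    (3,2)@(7, 5): e=[20,-5,21] → ·
    (2,3)@(5, 7): e=[-4,37,3] → ·
    (3,3)@(7, 7): e=[12,15,9] → #
    (4,3)@(9, 7): e=[28,-7,15] → ·
    (3,4)@(7, 9): e=[4,35,-3] → ·
    (4,4)@(9, 9): e=[20,13,3] → #
    (5,4)@(11, 9): e=[36,-9,9] → ·
    (4,5)@(9, 11): e=[12,33,-9] → ·
  covered (3 px):
    · · · · · · · · · · · ·
    · · · · · · · · · · · ·
    · · # · · · · · · · · ·
    · · · # · · · · · · · ·
    · · · · # · · · · · · ·
    · · · · · · · · · · · ·
T4:
  2·area = 52  (B↔C swapped to make it positive)
  edge (2, 2)→(17, 4): d=(15,2) right/bottom  bias=-1
  edge (17, 4)→(6, 6): d=(-11,2) right/bottom  bias=-1
  edge (6, 6)→(2, 2): d=(-4,-4) top-left  bias=+0
    (0,0)@(1, 1): e=[-13,65,0] → ·  [on edge]
    (1,1)@(3, 3): e=[13,39,0] → #  [on edge]
    (2,1)@(5, 3): e=[9,35,8] → #
    (3,1)@(7, 3): e=[5,31,16] → #
    (4,1)@(9, 3): e=[1,27,24] → #
    (5,1)@(11, 3): e=[-3,23,32] → ·
    (1,2)@(3, 5): e=[43,17,-8] → ·
    (2,2)@(5, 5): e=[39,13,0] → #  [on edge]
    (5,2)@(11, 5): e=[27,1,24] → #
    (6,2)@(13, 5): e=[23,-3,32] → ·
    (2,3)@(5, 7): e=[69,-9,-8] → ·
    (3,3)@(7, 7): e=[65,-13,0] → ·  [on edge]
    (4,4)@(9, 9): e=[91,-39,0] → ·  [on edge]
    (5,5)@(11, 11): e=[117,-65,0] → ·  [on edge]
  covered (8 px):
    · · · · · · · · · · · ·
    · # # # # · · · · · · ·
    · · # # # # · · · · · ·
    · · · · · · · · · · · ·
    · · · · · · · · · · · ·
    · · · · · · · · · · · ·

Result: [[4,2],[5,3]]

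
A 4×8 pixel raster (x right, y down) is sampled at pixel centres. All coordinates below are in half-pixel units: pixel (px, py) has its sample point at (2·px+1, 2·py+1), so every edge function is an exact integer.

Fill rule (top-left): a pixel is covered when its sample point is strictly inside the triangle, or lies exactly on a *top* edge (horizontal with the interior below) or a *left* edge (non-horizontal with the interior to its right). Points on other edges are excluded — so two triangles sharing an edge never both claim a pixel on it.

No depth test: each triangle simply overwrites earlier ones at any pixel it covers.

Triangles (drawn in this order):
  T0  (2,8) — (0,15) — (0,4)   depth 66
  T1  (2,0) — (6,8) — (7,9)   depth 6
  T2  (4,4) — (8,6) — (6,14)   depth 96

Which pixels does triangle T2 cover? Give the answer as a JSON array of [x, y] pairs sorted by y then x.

T0:
  2·area = 22
  edge (2, 8)→(0, 15): d=(-2,7) right/bottom  bias=-1
  edge (0, 15)→(0, 4): d=(0,-11) top-left  bias=+0
  edge (0, 4)→(2, 8): d=(2,4) right/bottom  bias=-1
    (0,3)@(1, 7): e=[9,11,2] → █
    (1,3)@(3, 7): e=[-5,33,-6] → ·
    (0,4)@(1, 9): e=[5,11,6] → █
    (1,4)@(3, 9): e=[-9,33,-2] → ·
    (0,5)@(1, 11): e=[1,11,10] → █
    (1,5)@(3, 11): e=[-13,33,2] → ·
    (0,6)@(1, 13): e=[-3,11,14] → ·
  covered (3 px):
    · · · ·
    · · · ·
    · · · ·
    █ · · ·
    █ · · ·
    █ · · ·
    · · · ·
    · · · ·
T1:
  2·area = 4  (B↔C swapped to make it positive)
  edge (2, 0)→(7, 9): d=(5,9) right/bottom  bias=-1
  edge (7, 9)→(6, 8): d=(-1,-1) top-left  bias=+0
  edge (6, 8)→(2, 0): d=(-4,-8) top-left  bias=+0
    (0,1)@(1, 3): e=[24,0,-20] → ·  [on edge]
    (1,2)@(3, 5): e=[16,0,-12] → ·  [on edge]
    (2,3)@(5, 7): e=[8,0,-4] → ·  [on edge]
    (3,4)@(7, 9): e=[0,0,4] → ·  [on edge]
  covered (0 px):
    · · · ·
    · · · ·
    · · · ·
    · · · ·
    · · · ·
    · · · ·
    · · · ·
    · · · ·
T2:
  2·area = 36
  edge (4, 4)→(8, 6): d=(4,2) right/bottom  bias=-1
  edge (8, 6)→(6, 14): d=(-2,8) right/bottom  bias=-1
  edge (6, 14)→(4, 4): d=(-2,-10) top-left  bias=+0
    (2,2)@(5, 5): e=[2,26,8] → █
    (3,2)@(7, 5): e=[-2,10,28] → ·
    (2,3)@(5, 7): e=[10,22,4] → █
    (3,3)@(7, 7): e=[6,6,24] → █
    (2,4)@(5, 9): e=[18,18,0] → █  [on edge]
    (2,5)@(5, 11): e=[26,14,-4] → ·
    (3,5)@(7, 11): e=[22,-2,16] → ·
  covered (5 px):
    · · · ·
    · · · ·
    · · █ ·
    · · █ █
    · · █ █
    · · · ·
    · · · ·
    · · · ·

Answer: [[2,2],[2,3],[3,3],[2,4],[3,4]]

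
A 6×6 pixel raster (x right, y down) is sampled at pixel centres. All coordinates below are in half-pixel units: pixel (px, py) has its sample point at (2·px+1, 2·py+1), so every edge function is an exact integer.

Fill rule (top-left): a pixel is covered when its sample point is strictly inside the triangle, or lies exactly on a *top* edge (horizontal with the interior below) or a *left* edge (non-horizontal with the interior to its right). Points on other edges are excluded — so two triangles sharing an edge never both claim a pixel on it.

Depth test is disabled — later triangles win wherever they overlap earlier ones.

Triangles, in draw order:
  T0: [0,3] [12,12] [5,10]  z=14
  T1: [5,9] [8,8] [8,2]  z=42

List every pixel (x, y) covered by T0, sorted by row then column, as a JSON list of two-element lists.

T0:
  2·area = 39
  edge (0, 3)→(12, 12): d=(12,9) right/bottom  bias=-1
  edge (12, 12)→(5, 10): d=(-7,-2) top-left  bias=+0
  edge (5, 10)→(0, 3): d=(-5,-7) top-left  bias=+0
    (1,3)@(3, 7): e=[21,17,1] → █
    (2,3)@(5, 7): e=[3,21,15] → █
    (3,3)@(7, 7): e=[-15,25,29] → ·
    (1,4)@(3, 9): e=[45,3,-9] → ·
    (2,4)@(5, 9): e=[27,7,5] → █
    (3,4)@(7, 9): e=[9,11,19] → █
    (4,4)@(9, 9): e=[-9,15,33] → ·
    (2,5)@(5, 11): e=[51,-7,-5] → ·
    (3,5)@(7, 11): e=[33,-3,9] → ·
    (4,5)@(9, 11): e=[15,1,23] → █
    (5,5)@(11, 11): e=[-3,5,37] → ·
  covered (5 px):
    · · · · · ·
    · · · · · ·
    · · · · · ·
    · █ █ · · ·
    · · █ █ · ·
    · · · · █ ·
T1:
  2·area = 18  (B↔C swapped to make it positive)
  edge (5, 9)→(8, 2): d=(3,-7) top-left  bias=+0
  edge (8, 2)→(8, 8): d=(0,6) right/bottom  bias=-1
  edge (8, 8)→(5, 9): d=(-3,1) right/bottom  bias=-1
    (3,2)@(7, 5): e=[2,6,10] → █
    (4,2)@(9, 5): e=[16,-6,8] → ·
    (3,3)@(7, 7): e=[8,6,4] → █
    (4,3)@(9, 7): e=[22,-6,2] → ·
    (5,3)@(11, 7): e=[36,-18,0] → ·  [on edge]
    (2,4)@(5, 9): e=[0,18,0] → ·  [on edge]
    (3,4)@(7, 9): e=[14,6,-2] → ·
  covered (2 px):
    · · · · · ·
    · · · · · ·
    · · · █ · ·
    · · · █ · ·
    · · · · · ·
    · · · · · ·

Answer: [[1,3],[2,3],[2,4],[3,4],[4,5]]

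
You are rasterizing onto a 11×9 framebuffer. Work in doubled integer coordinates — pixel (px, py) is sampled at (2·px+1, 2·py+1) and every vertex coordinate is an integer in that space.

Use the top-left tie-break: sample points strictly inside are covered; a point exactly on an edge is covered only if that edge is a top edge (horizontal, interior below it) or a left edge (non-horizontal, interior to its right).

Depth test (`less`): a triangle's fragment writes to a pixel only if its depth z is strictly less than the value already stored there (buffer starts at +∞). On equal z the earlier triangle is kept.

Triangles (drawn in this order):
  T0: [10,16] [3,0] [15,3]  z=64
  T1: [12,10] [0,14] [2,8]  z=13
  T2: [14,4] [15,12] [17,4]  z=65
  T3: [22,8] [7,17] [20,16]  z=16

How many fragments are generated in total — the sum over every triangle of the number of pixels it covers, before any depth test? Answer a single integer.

T0:
  2·area = 171
  edge (10, 16)→(3, 0): d=(-7,-16) top-left  bias=+0
  edge (3, 0)→(15, 3): d=(12,3) right/bottom  bias=-1
  edge (15, 3)→(10, 16): d=(-5,13) right/bottom  bias=-1
    (2,0)@(5, 1): e=[25,6,140] → █
    (3,0)@(7, 1): e=[57,0,114] → ·  [on edge]
    (2,1)@(5, 3): e=[11,30,130] → █
    (3,1)@(7, 3): e=[43,24,104] → █
    (4,1)@(9, 3): e=[75,18,78] → █
    (5,1)@(11, 3): e=[107,12,52] → █
    (6,1)@(13, 3): e=[139,6,26] → █
    (7,1)@(15, 3): e=[171,0,0] → ·  [on edge]
    (2,2)@(5, 5): e=[-3,54,120] → ·
    (3,2)@(7, 5): e=[29,48,94] → █
    (7,2)@(15, 5): e=[157,24,-10] → ·
    (3,3)@(7, 7): e=[15,72,84] → █
  covered (21 px):
    · · █ · · · · · · · ·
    · · █ █ █ █ █ · · · ·
    · · · █ █ █ █ · · · ·
    · · · █ █ █ █ · · · ·
    · · · █ █ █ · · · · ·
    · · · · █ █ · · · · ·
    · · · · █ █ · · · · ·
    · · · · · · · · · · ·
    · · · · · · · · · · ·
T1:
  2·area = 64
  edge (12, 10)→(0, 14): d=(-12,4) right/bottom  bias=-1
  edge (0, 14)→(2, 8): d=(2,-6) top-left  bias=+0
  edge (2, 8)→(12, 10): d=(10,2) right/bottom  bias=-1
    (1,2)@(3, 5): e=[96,0,-32] → ·  [on edge]
    (10,3)@(21, 7): e=[0,112,-48] → ·  [on edge]
    (1,4)@(3, 9): e=[48,8,8] → █
    (2,4)@(5, 9): e=[40,20,4] → █
    (3,4)@(7, 9): e=[32,32,0] → ·  [on edge]
    (7,4)@(15, 9): e=[0,80,-16] → ·  [on edge]
    (0,5)@(1, 11): e=[32,0,32] → █  [on edge]
    (3,5)@(7, 11): e=[8,36,20] → █
    (4,5)@(9, 11): e=[0,48,16] → ·  [on edge]
    (8,5)@(17, 11): e=[-32,96,0] → ·  [on edge]
    (0,6)@(1, 13): e=[8,4,52] → █
    (1,6)@(3, 13): e=[0,16,48] → ·  [on edge]
  covered (7 px):
    · · · · · · · · · · ·
    · · · · · · · · · · ·
    · · · · · · · · · · ·
    · · · · · · · · · · ·
    · █ █ · · · · · · · ·
    █ █ █ █ · · · · · · ·
    █ · · · · · · · · · ·
    · · · · · · · · · · ·
    · · · · · · · · · · ·
T2:
  2·area = 24  (B↔C swapped to make it positive)
  edge (14, 4)→(17, 4): d=(3,0) top-left  bias=+0
  edge (17, 4)→(15, 12): d=(-2,8) right/bottom  bias=-1
  edge (15, 12)→(14, 4): d=(-1,-8) top-left  bias=+0
    (7,2)@(15, 5): e=[3,14,7] → █
    (8,2)@(17, 5): e=[3,-2,23] → ·
    (7,3)@(15, 7): e=[9,10,5] → █
    (8,3)@(17, 7): e=[9,-6,21] → ·
    (7,4)@(15, 9): e=[15,6,3] → █
    (8,4)@(17, 9): e=[15,-10,19] → ·
    (7,5)@(15, 11): e=[21,2,1] → █
    (8,5)@(17, 11): e=[21,-14,17] → ·
    (7,6)@(15, 13): e=[27,-2,-1] → ·
  covered (4 px):
    · · · · · · · · · · ·
    · · · · · · · · · · ·
    · · · · · · · █ · · ·
    · · · · · · · █ · · ·
    · · · · · · · █ · · ·
    · · · · · · · █ · · ·
    · · · · · · · · · · ·
    · · · · · · · · · · ·
    · · · · · · · · · · ·
T3:
  2·area = 102  (B↔C swapped to make it positive)
  edge (22, 8)→(20, 16): d=(-2,8) right/bottom  bias=-1
  edge (20, 16)→(7, 17): d=(-13,1) right/bottom  bias=-1
  edge (7, 17)→(22, 8): d=(15,-9) top-left  bias=+0
    (10,4)@(21, 9): e=[6,90,6] → █
    (8,5)@(17, 11): e=[34,68,0] → █  [on edge]
    (9,5)@(19, 11): e=[18,66,18] → █
    (7,6)@(15, 13): e=[46,44,12] → █
    (10,6)@(21, 13): e=[-2,38,66] → ·
    (5,7)@(11, 15): e=[74,22,6] → █
    (6,7)@(13, 15): e=[58,20,24] → █
    (10,7)@(21, 15): e=[-6,12,96] → ·
    (3,8)@(7, 17): e=[102,0,0] → ·  [on edge]
    (5,8)@(11, 17): e=[70,-4,36] → ·
    (6,8)@(13, 17): e=[54,-6,54] → ·
    (7,8)@(15, 17): e=[38,-8,72] → ·
  covered (12 px):
    · · · · · · · · · · ·
    · · · · · · · · · · ·
    · · · · · · · · · · ·
    · · · · · · · · · · ·
    · · · · · · · · · · █
    · · · · · · · · █ █ █
    · · · · · · · █ █ █ ·
    · · · · · █ █ █ █ █ ·
    · · · · · · · · · · ·

Result: 44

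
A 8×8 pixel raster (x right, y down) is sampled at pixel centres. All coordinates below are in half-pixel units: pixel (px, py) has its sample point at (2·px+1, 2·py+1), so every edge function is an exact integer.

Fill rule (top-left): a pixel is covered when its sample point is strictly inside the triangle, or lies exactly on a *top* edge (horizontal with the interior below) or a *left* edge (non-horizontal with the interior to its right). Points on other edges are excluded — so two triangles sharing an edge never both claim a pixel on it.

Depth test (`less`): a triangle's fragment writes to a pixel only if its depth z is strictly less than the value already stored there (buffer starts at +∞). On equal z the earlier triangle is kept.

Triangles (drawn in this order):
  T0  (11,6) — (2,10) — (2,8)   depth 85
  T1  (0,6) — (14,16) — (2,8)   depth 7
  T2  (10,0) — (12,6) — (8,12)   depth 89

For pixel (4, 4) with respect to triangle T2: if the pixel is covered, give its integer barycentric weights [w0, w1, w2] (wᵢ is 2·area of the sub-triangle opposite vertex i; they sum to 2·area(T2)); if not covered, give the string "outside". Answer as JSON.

T0:
  2·area = 18
  edge (11, 6)→(2, 10): d=(-9,4) right/bottom  bias=-1
  edge (2, 10)→(2, 8): d=(0,-2) top-left  bias=+0
  edge (2, 8)→(11, 6): d=(9,-2) top-left  bias=+0
    (3,3)@(7, 7): e=[7,10,1] → X
    (4,3)@(9, 7): e=[-1,14,5] → .
    (1,4)@(3, 9): e=[5,2,11] → X
    (2,4)@(5, 9): e=[-3,6,15] → .
    (3,4)@(7, 9): e=[-11,10,19] → .
    (1,5)@(3, 11): e=[-13,2,29] → .
  covered (2 px):
    . . . . . . . .
    . . . . . . . .
    . . . . . . . .
    . . . X . . . .
    . X . . . . . .
    . . . . . . . .
    . . . . . . . .
    . . . . . . . .
T1:
  2·area = 8
  edge (0, 6)→(14, 16): d=(14,10) right/bottom  bias=-1
  edge (14, 16)→(2, 8): d=(-12,-8) top-left  bias=+0
  edge (2, 8)→(0, 6): d=(-2,-2) top-left  bias=+0
    (0,3)@(1, 7): e=[4,4,0] → X  [on edge]
    (1,3)@(3, 7): e=[-16,20,4] → .
    (0,4)@(1, 9): e=[32,-20,-4] → .
    (1,4)@(3, 9): e=[12,-4,0] → .  [on edge]
    (2,5)@(5, 11): e=[20,-12,0] → .  [on edge]
    (3,5)@(7, 11): e=[0,4,4] → .  [on edge]
    (3,6)@(7, 13): e=[28,-20,0] → .  [on edge]
    (4,7)@(9, 15): e=[36,-28,0] → .  [on edge]
  covered (1 px):
    . . . . . . . .
    . . . . . . . .
    . . . . . . . .
    X . . . . . . .
    . . . . . . . .
    . . . . . . . .
    . . . . . . . .
    . . . . . . . .
T2:
  2·area = 36
  edge (10, 0)→(12, 6): d=(2,6) right/bottom  bias=-1
  edge (12, 6)→(8, 12): d=(-4,6) right/bottom  bias=-1
  edge (8, 12)→(10, 0): d=(2,-12) top-left  bias=+0
    (5,1)@(11, 3): e=[0,18,18] → .  [on edge]
    (5,2)@(11, 5): e=[4,10,22] → X
    (6,2)@(13, 5): e=[-8,-2,46] → .
    (4,3)@(9, 7): e=[20,14,2] → X
    (6,3)@(13, 7): e=[-4,-10,50] → .
    (4,4)@(9, 9): e=[24,6,6] → X
    (5,4)@(11, 9): e=[12,-6,30] → .
    (6,4)@(13, 9): e=[0,-18,54] → .  [on edge]
    (4,5)@(9, 11): e=[28,-2,10] → .
    (7,7)@(15, 15): e=[0,-54,90] → .  [on edge]
  covered (4 px):
    . . . . . . . .
    . . . . . . . .
    . . . . . X . .
    . . . . X X . .
    . . . . X . . .
    . . . . . . . .
    . . . . . . . .
    . . . . . . . .

Final: [6,6,24]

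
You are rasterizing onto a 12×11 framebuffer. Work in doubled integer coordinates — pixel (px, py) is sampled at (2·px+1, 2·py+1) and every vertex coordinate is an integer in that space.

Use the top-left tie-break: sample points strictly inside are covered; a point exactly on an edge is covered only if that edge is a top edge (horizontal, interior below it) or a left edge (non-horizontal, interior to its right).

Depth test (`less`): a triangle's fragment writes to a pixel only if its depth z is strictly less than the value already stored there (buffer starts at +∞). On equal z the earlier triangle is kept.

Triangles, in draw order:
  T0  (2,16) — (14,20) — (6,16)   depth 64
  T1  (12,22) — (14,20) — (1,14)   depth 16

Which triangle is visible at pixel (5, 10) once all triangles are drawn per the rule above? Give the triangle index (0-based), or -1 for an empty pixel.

T0:
  2·area = 16  (B↔C swapped to make it positive)
  edge (2, 16)→(6, 16): d=(4,0) top-left  bias=+0
  edge (6, 16)→(14, 20): d=(8,4) right/bottom  bias=-1
  edge (14, 20)→(2, 16): d=(-12,-4) top-left  bias=+0
    (2,8)@(5, 17): e=[4,12,0] → X  [on edge]
    (3,8)@(7, 17): e=[4,4,8] → X
    (4,8)@(9, 17): e=[4,-4,16] → .
    (2,9)@(5, 19): e=[12,28,-24] → .
    (3,9)@(7, 19): e=[12,20,-16] → .
    (5,9)@(11, 19): e=[12,4,0] → X  [on edge]
    (6,9)@(13, 19): e=[12,-4,8] → .
    (5,10)@(11, 21): e=[20,20,-24] → .
    (8,10)@(17, 21): e=[20,-4,0] → .  [on edge]
  covered (3 px):
    . . . . . . . . . . . .
    . . . . . . . . . . . .
    . . . . . . . . . . . .
    . . . . . . . . . . . .
    . . . . . . . . . . . .
    . . . . . . . . . . . .
    . . . . . . . . . . . .
    . . . . . . . . . . . .
    . . X X . . . . . . . .
    . . . . . X . . . . . .
    . . . . . . . . . . . .
T1:
  2·area = 38  (B↔C swapped to make it positive)
  edge (12, 22)→(1, 14): d=(-11,-8) top-left  bias=+0
  edge (1, 14)→(14, 20): d=(13,6) right/bottom  bias=-1
  edge (14, 20)→(12, 22): d=(-2,2) right/bottom  bias=-1
    (11,5)@(23, 11): e=[209,-171,0] → .  [on edge]
    (10,6)@(21, 13): e=[171,-133,0] → .  [on edge]
    (1,7)@(3, 15): e=[5,1,32] → X
    (2,7)@(5, 15): e=[21,-11,28] → .
    (9,7)@(19, 15): e=[133,-95,0] → .  [on edge]
    (1,8)@(3, 17): e=[-17,27,28] → .
    (3,8)@(7, 17): e=[15,3,20] → X
    (4,8)@(9, 17): e=[31,-9,16] → .
    (8,8)@(17, 17): e=[95,-57,0] → .  [on edge]
    (3,9)@(7, 19): e=[-7,29,16] → .
    (4,9)@(9, 19): e=[9,17,12] → X
    (5,9)@(11, 19): e=[25,5,8] → X
    (7,9)@(15, 19): e=[57,-19,0] → .  [on edge]
    (6,10)@(13, 21): e=[19,19,0] → .  [on edge]
  covered (5 px):
    . . . . . . . . . . . .
    . . . . . . . . . . . .
    . . . . . . . . . . . .
    . . . . . . . . . . . .
    . . . . . . . . . . . .
    . . . . . . . . . . . .
    . . . . . . . . . . . .
    . X . . . . . . . . . .
    . . . X . . . . . . . .
    . . . . X X . . . . . .
    . . . . . X . . . . . .

Z-buffer (winner per pixel, '.' = empty):
  . . . . . . . . . . . .
  . . . . . . . . . . . .
  . . . . . . . . . . . .
  . . . . . . . . . . . .
  . . . . . . . . . . . .
  . . . . . . . . . . . .
  . . . . . . . . . . . .
  . 1 . . . . . . . . . .
  . . 0 1 . . . . . . . .
  . . . . 1 1 . . . . . .
  . . . . . 1 . . . . . .

Result: 1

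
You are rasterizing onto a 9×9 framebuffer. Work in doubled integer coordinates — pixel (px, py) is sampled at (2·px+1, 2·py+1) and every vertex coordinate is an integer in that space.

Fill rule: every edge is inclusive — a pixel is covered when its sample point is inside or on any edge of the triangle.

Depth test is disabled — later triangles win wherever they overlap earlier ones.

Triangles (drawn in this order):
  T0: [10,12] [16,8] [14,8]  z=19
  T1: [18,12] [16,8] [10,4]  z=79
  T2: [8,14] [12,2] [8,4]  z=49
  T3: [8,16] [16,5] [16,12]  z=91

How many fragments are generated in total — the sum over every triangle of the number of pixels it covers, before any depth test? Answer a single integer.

T0:
  2·area = 8  (B↔C swapped to make it positive)
  edge (10, 12)→(14, 8): d=(4,-4) inclusive
  edge (14, 8)→(16, 8): d=(2,0) inclusive
  edge (16, 8)→(10, 12): d=(-6,4) inclusive
    (8,2)@(17, 5): e=[0,-6,14] → .  [on edge]
    (7,3)@(15, 7): e=[0,-2,10] → .  [on edge]
    (6,4)@(13, 9): e=[0,2,6] → X  [on edge]
    (7,4)@(15, 9): e=[8,2,-2] → .
    (5,5)@(11, 11): e=[0,6,2] → X  [on edge]
    (6,5)@(13, 11): e=[8,6,-6] → .
    (4,6)@(9, 13): e=[0,10,-2] → .  [on edge]
    (5,6)@(11, 13): e=[8,10,-10] → .
    (3,7)@(7, 15): e=[0,14,-6] → .  [on edge]
    (2,8)@(5, 17): e=[0,18,-10] → .  [on edge]
  covered (2 px):
    . . . . . . . . .
    . . . . . . . . .
    . . . . . . . . .
    . . . . . . . . .
    . . . . . . X . .
    . . . . . X . . .
    . . . . . . . . .
    . . . . . . . . .
    . . . . . . . . .
T1:
  2·area = 16  (B↔C swapped to make it positive)
  edge (18, 12)→(10, 4): d=(-8,-8) inclusive
  edge (10, 4)→(16, 8): d=(6,4) inclusive
  edge (16, 8)→(18, 12): d=(2,4) inclusive
    (3,0)@(7, 1): e=[0,-6,22] → .  [on edge]
    (4,1)@(9, 3): e=[0,-2,18] → .  [on edge]
    (5,2)@(11, 5): e=[0,2,14] → X  [on edge]
    (6,2)@(13, 5): e=[16,-6,6] → .
    (5,3)@(11, 7): e=[-16,14,18] → .
    (6,3)@(13, 7): e=[0,6,10] → X  [on edge]
    (7,3)@(15, 7): e=[16,-2,2] → .
    (6,4)@(13, 9): e=[-16,18,14] → .
    (7,4)@(15, 9): e=[0,10,6] → X  [on edge]
    (8,4)@(17, 9): e=[16,2,-2] → .
    (7,5)@(15, 11): e=[-16,22,10] → .
    (8,5)@(17, 11): e=[0,14,2] → X  [on edge]
  covered (4 px):
    . . . . . . . . .
    . . . . . . . . .
    . . . . . X . . .
    . . . . . . X . .
    . . . . . . . X .
    . . . . . . . . X
    . . . . . . . . .
    . . . . . . . . .
    . . . . . . . . .
T2:
  2·area = 40  (B↔C swapped to make it positive)
  edge (8, 14)→(8, 4): d=(0,-10) inclusive
  edge (8, 4)→(12, 2): d=(4,-2) inclusive
  edge (12, 2)→(8, 14): d=(-4,12) inclusive
    (5,1)@(11, 3): e=[30,2,8] → X
    (6,1)@(13, 3): e=[50,6,-16] → .
    (4,2)@(9, 5): e=[10,6,24] → X
    (5,2)@(11, 5): e=[30,10,0] → X  [on edge]
    (6,2)@(13, 5): e=[50,14,-24] → .
    (4,3)@(9, 7): e=[10,14,16] → X
    (5,3)@(11, 7): e=[30,18,-8] → .
    (4,4)@(9, 9): e=[10,22,8] → X
    (5,4)@(11, 9): e=[30,26,-16] → .
    (4,5)@(9, 11): e=[10,30,0] → X  [on edge]
    (5,5)@(11, 11): e=[30,34,-24] → .
    (4,6)@(9, 13): e=[10,38,-8] → .
    (3,8)@(7, 17): e=[-10,50,0] → .  [on edge]
  covered (6 px):
    . . . . . . . . .
    . . . . . X . . .
    . . . . X X . . .
    . . . . X . . . .
    . . . . X . . . .
    . . . . X . . . .
    . . . . . . . . .
    . . . . . . . . .
    . . . . . . . . .
T3:
  2·area = 56
  edge (8, 16)→(16, 5): d=(8,-11) inclusive
  edge (16, 5)→(16, 12): d=(0,7) inclusive
  edge (16, 12)→(8, 16): d=(-8,4) inclusive
    (7,3)@(15, 7): e=[5,7,44] → X
    (8,3)@(17, 7): e=[27,-7,36] → .
    (7,4)@(15, 9): e=[21,7,28] → X
    (8,4)@(17, 9): e=[43,-7,20] → .
    (6,5)@(13, 11): e=[15,21,20] → X
    (8,5)@(17, 11): e=[59,-7,4] → .
    (5,6)@(11, 13): e=[9,35,12] → X
    (7,6)@(15, 13): e=[53,7,-4] → .
    (4,7)@(9, 15): e=[3,49,4] → X
    (5,7)@(11, 15): e=[25,35,-4] → .
    (6,7)@(13, 15): e=[47,21,-12] → .
    (4,8)@(9, 17): e=[19,49,-12] → .
  covered (7 px):
    . . . . . . . . .
    . . . . . . . . .
    . . . . . . . . .
    . . . . . . . X .
    . . . . . . . X .
    . . . . . . X X .
    . . . . . X X . .
    . . . . X . . . .
    . . . . . . . . .

Final: 19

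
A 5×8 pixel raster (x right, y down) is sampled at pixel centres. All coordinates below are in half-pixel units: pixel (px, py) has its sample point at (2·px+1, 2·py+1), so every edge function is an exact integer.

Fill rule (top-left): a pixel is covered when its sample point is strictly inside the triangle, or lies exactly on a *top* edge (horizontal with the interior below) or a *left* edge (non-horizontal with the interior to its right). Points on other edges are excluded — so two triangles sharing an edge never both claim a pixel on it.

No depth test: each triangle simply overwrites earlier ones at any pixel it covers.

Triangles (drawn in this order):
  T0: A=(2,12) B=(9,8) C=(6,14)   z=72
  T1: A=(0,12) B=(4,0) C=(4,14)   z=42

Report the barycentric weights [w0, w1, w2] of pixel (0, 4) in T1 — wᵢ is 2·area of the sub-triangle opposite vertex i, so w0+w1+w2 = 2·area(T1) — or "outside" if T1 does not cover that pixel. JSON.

T0:
  2·area = 30
  edge (2, 12)→(9, 8): d=(7,-4) top-left  bias=+0
  edge (9, 8)→(6, 14): d=(-3,6) right/bottom  bias=-1
  edge (6, 14)→(2, 12): d=(-4,-2) top-left  bias=+0
    (2,5)@(5, 11): e=[5,15,10] → X
    (3,5)@(7, 11): e=[13,3,14] → X
    (4,5)@(9, 11): e=[21,-9,18] → .
    (2,6)@(5, 13): e=[19,9,2] → X
    (3,6)@(7, 13): e=[27,-3,6] → .
    (2,7)@(5, 15): e=[33,3,-6] → .
  covered (3 px):
    . . . . .
    . . . . .
    . . . . .
    . . . . .
    . . . . .
    . . X X .
    . . X . .
    . . . . .
T1:
  2·area = 56
  edge (0, 12)→(4, 0): d=(4,-12) top-left  bias=+0
  edge (4, 0)→(4, 14): d=(0,14) right/bottom  bias=-1
  edge (4, 14)→(0, 12): d=(-4,-2) top-left  bias=+0
    (1,1)@(3, 3): e=[0,14,42] → X  [on edge]
    (2,1)@(5, 3): e=[24,-14,46] → .
    (1,2)@(3, 5): e=[8,14,34] → X
    (2,2)@(5, 5): e=[32,-14,38] → .
    (1,3)@(3, 7): e=[16,14,26] → X
    (2,3)@(5, 7): e=[40,-14,30] → .
    (0,4)@(1, 9): e=[0,42,14] → X  [on edge]
    (2,4)@(5, 9): e=[48,-14,22] → .
    (0,5)@(1, 11): e=[8,42,6] → X
    (2,5)@(5, 11): e=[56,-14,14] → .
    (0,6)@(1, 13): e=[16,42,-2] → .
    (1,6)@(3, 13): e=[40,14,2] → X
  covered (8 px):
    . . . . .
    . X . . .
    . X . . .
    . X . . .
    X X . . .
    X X . . .
    . X . . .
    . . . . .

Final: [42,14,0]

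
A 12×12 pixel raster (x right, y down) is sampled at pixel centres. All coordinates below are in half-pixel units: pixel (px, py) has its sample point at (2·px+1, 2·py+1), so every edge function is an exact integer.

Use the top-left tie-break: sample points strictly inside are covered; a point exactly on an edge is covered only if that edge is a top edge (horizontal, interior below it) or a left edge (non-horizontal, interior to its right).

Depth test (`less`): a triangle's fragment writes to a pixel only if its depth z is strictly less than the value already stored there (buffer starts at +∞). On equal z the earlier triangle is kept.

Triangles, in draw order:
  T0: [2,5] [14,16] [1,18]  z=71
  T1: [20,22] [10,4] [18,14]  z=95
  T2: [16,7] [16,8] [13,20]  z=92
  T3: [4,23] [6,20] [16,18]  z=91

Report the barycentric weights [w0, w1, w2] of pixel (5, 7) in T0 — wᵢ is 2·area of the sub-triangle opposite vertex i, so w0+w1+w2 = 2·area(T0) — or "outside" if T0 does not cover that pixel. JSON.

T0:
  2·area = 167
  edge (2, 5)→(14, 16): d=(12,11) right/bottom  bias=-1
  edge (14, 16)→(1, 18): d=(-13,2) right/bottom  bias=-1
  edge (1, 18)→(2, 5): d=(1,-13) top-left  bias=+0
    (1,3)@(3, 7): e=[13,139,15] → █
    (2,3)@(5, 7): e=[-9,135,41] → ·
    (1,4)@(3, 9): e=[37,113,17] → █
    (2,4)@(5, 9): e=[15,109,43] → █
    (3,4)@(7, 9): e=[-7,105,69] → ·
    (1,5)@(3, 11): e=[61,87,19] → █
    (3,5)@(7, 11): e=[17,79,71] → █
    (4,5)@(9, 11): e=[-5,75,97] → ·
    (1,6)@(3, 13): e=[85,61,21] → █
    (4,6)@(9, 13): e=[19,49,99] → █
    (5,6)@(11, 13): e=[-3,45,125] → ·
    (1,7)@(3, 15): e=[109,35,23] → █
  covered (18 px):
    · · · · · · · · · · · ·
    · · · · · · · · · · · ·
    · · · · · · · · · · · ·
    · █ · · · · · · · · · ·
    · █ █ · · · · · · · · ·
    · █ █ █ · · · · · · · ·
    · █ █ █ █ · · · · · · ·
    · █ █ █ █ █ · · · · · ·
    · █ █ █ · · · · · · · ·
    · · · · · · · · · · · ·
    · · · · · · · · · · · ·
    · · · · · · · · · · · ·
T1:
  2·area = 44
  edge (20, 22)→(10, 4): d=(-10,-18) top-left  bias=+0
  edge (10, 4)→(18, 14): d=(8,10) right/bottom  bias=-1
  edge (18, 14)→(20, 22): d=(2,8) right/bottom  bias=-1
    (6,4)@(13, 9): e=[4,10,30] → █
    (7,4)@(15, 9): e=[40,-10,14] → ·
    (6,5)@(13, 11): e=[-16,26,34] → ·
    (7,5)@(15, 11): e=[20,6,18] → █
    (8,5)@(17, 11): e=[56,-14,2] → ·
    (7,6)@(15, 13): e=[0,22,22] → █  [on edge]
    (8,6)@(17, 13): e=[36,2,6] → █
    (9,6)@(19, 13): e=[72,-18,-10] → ·
    (7,7)@(15, 15): e=[-20,38,26] → ·
    (8,7)@(17, 15): e=[16,18,10] → █
    (9,7)@(19, 15): e=[52,-2,-6] → ·
    (8,8)@(17, 17): e=[-4,34,14] → ·
  covered (6 px):
    · · · · · · · · · · · ·
    · · · · · · · · · · · ·
    · · · · · · · · · · · ·
    · · · · · · · · · · · ·
    · · · · · · █ · · · · ·
    · · · · · · · █ · · · ·
    · · · · · · · █ █ · · ·
    · · · · · · · · █ · · ·
    · · · · · · · · · · · ·
    · · · · · · · · · █ · ·
    · · · · · · · · · · · ·
    · · · · · · · · · · · ·
T2:
  2·area = 3
  edge (16, 7)→(16, 8): d=(0,1) right/bottom  bias=-1
  edge (16, 8)→(13, 20): d=(-3,12) right/bottom  bias=-1
  edge (13, 20)→(16, 7): d=(3,-13) top-left  bias=+0
  covered (0 px):
    · · · · · · · · · · · ·
    · · · · · · · · · · · ·
    · · · · · · · · · · · ·
    · · · · · · · · · · · ·
    · · · · · · · · · · · ·
    · · · · · · · · · · · ·
    · · · · · · · · · · · ·
    · · · · · · · · · · · ·
    · · · · · · · · · · · ·
    · · · · · · · · · · · ·
    · · · · · · · · · · · ·
    · · · · · · · · · · · ·
T3:
  2·area = 26
  edge (4, 23)→(6, 20): d=(2,-3) top-left  bias=+0
  edge (6, 20)→(16, 18): d=(10,-2) top-left  bias=+0
  edge (16, 18)→(4, 23): d=(-12,5) right/bottom  bias=-1
    (10,8)@(21, 17): e=[39,0,-13] → ·  [on edge]
    (5,9)@(11, 19): e=[13,0,13] → █  [on edge]
    (6,9)@(13, 19): e=[19,4,3] → █
    (7,9)@(15, 19): e=[25,8,-7] → ·
    (0,10)@(1, 21): e=[-13,0,39] → ·  [on edge]
    (3,10)@(7, 21): e=[5,12,9] → █
    (4,10)@(9, 21): e=[11,16,-1] → ·
    (5,10)@(11, 21): e=[17,20,-11] → ·
    (6,10)@(13, 21): e=[23,24,-21] → ·
    (3,11)@(7, 23): e=[9,32,-15] → ·
  covered (3 px):
    · · · · · · · · · · · ·
    · · · · · · · · · · · ·
    · · · · · · · · · · · ·
    · · · · · · · · · · · ·
    · · · · · · · · · · · ·
    · · · · · · · · · · · ·
    · · · · · · · · · · · ·
    · · · · · · · · · · · ·
    · · · · · · · · · · · ·
    · · · · · █ █ · · · · ·
    · · · █ · · · · · · · ·
    · · · · · · · · · · · ·

Final: [19,127,21]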